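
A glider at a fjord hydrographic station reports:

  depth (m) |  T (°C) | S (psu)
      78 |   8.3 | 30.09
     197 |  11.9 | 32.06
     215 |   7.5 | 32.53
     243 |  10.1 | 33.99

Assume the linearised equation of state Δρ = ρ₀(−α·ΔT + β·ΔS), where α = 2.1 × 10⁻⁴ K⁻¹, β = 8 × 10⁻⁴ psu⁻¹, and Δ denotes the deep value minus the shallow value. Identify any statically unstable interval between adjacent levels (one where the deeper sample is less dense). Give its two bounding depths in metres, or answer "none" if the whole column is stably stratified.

none

Evaluate Δρ/ρ₀ = −αΔT + βΔS across each adjacent pair:
  78–197 m: −αΔT+βΔS = −(2.1 × 10⁻⁴)(+3.6)+(8 × 10⁻⁴)(+1.97) = 8.2 × 10⁻⁴ → stable
  197–215 m: −αΔT+βΔS = −(2.1 × 10⁻⁴)(-4.4)+(8 × 10⁻⁴)(+0.47) = 1.3 × 10⁻³ → stable
  215–243 m: −αΔT+βΔS = −(2.1 × 10⁻⁴)(+2.6)+(8 × 10⁻⁴)(+1.46) = 6.2 × 10⁻⁴ → stable
Every interval has Δρ > 0: the column is stably stratified throughout.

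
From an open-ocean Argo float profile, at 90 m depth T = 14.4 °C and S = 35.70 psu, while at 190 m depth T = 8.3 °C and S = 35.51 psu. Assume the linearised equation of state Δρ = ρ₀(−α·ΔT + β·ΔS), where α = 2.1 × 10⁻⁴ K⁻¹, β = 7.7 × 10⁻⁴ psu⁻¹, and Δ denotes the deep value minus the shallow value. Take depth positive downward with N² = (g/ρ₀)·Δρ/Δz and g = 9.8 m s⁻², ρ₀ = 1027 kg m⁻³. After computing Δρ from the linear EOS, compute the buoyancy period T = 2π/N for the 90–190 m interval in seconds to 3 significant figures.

ΔT = -6.1 K, ΔS = -0.19 psu (deep − shallow).
Δρ/ρ₀ = −αΔT + βΔS = 1.281 × 10⁻³ − 1.463 × 10⁻⁴ = 1.1347 × 10⁻³, so Δρ ≈ 1.165 kg m⁻³.
N² = (g/ρ₀)·Δρ/Δz = g·(Δρ/ρ₀)/Δz = 9.8 × 1.1347 × 10⁻³ / 100 = 1.1120 × 10⁻⁴ s⁻².
N = √(1.1120 × 10⁻⁴) = 0.010545 rad s⁻¹ → T = 2π/N = 595.84 s ≈ 596 s.

596 s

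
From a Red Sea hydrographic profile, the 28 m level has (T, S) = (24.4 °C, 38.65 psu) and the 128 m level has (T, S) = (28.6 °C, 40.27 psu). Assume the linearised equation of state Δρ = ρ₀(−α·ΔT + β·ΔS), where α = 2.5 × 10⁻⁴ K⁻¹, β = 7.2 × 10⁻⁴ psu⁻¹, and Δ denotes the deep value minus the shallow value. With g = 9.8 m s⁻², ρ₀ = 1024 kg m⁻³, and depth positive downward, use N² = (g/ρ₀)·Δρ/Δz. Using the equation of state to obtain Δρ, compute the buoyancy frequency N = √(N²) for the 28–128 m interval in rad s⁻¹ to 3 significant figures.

ΔT = +4.2 K, ΔS = +1.62 psu (deep − shallow).
Δρ/ρ₀ = −αΔT + βΔS = -1.05 × 10⁻³ + 1.1664 × 10⁻³ = 1.164 × 10⁻⁴, so Δρ ≈ 0.1192 kg m⁻³.
N² = (g/ρ₀)·Δρ/Δz = g·(Δρ/ρ₀)/Δz = 9.8 × 1.164 × 10⁻⁴ / 100 = 1.1407 × 10⁻⁵ s⁻².
N = √(1.1407 × 10⁻⁵) = 3.3774 × 10⁻³ rad s⁻¹ ≈ 3.38 × 10⁻³ rad s⁻¹.

3.38 × 10⁻³ rad s⁻¹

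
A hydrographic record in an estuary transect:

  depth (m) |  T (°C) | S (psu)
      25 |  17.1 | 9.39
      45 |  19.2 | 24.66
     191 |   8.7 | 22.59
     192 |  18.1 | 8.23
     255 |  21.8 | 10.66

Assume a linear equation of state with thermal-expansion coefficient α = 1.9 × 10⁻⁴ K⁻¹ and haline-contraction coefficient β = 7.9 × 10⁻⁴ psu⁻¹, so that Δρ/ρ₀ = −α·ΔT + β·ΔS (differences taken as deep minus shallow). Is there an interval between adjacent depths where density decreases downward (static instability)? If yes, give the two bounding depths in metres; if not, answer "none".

Evaluate Δρ/ρ₀ = −αΔT + βΔS across each adjacent pair:
  25–45 m: −αΔT+βΔS = −(1.9 × 10⁻⁴)(+2.1)+(7.9 × 10⁻⁴)(+15.27) = 0.012 → stable
  45–191 m: −αΔT+βΔS = −(1.9 × 10⁻⁴)(-10.5)+(7.9 × 10⁻⁴)(-2.07) = 3.6 × 10⁻⁴ → stable
  191–192 m: −αΔT+βΔS = −(1.9 × 10⁻⁴)(+9.4)+(7.9 × 10⁻⁴)(-14.36) = -0.013 → UNSTABLE
  192–255 m: −αΔT+βΔS = −(1.9 × 10⁻⁴)(+3.7)+(7.9 × 10⁻⁴)(+2.43) = 1.2 × 10⁻³ → stable
The 191–192 m interval has Δρ < 0: lighter water underlies denser water.

191–192 m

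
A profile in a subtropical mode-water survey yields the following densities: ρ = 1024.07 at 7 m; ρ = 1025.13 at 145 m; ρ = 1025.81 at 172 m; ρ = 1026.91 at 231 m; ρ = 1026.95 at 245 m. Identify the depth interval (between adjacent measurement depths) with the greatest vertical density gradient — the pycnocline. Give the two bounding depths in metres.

145–172 m

Compute the density gradient over each adjacent pair:
  7–145 m: Δρ/Δz = 1.06/138 = 7.7 × 10⁻³ kg m⁻⁴
  145–172 m: Δρ/Δz = 0.68/27 = 0.025 kg m⁻⁴
  172–231 m: Δρ/Δz = 1.10/59 = 0.019 kg m⁻⁴
  231–245 m: Δρ/Δz = 0.04/14 = 2.9 × 10⁻³ kg m⁻⁴
The largest gradient is in the 145–172 m interval — the pycnocline.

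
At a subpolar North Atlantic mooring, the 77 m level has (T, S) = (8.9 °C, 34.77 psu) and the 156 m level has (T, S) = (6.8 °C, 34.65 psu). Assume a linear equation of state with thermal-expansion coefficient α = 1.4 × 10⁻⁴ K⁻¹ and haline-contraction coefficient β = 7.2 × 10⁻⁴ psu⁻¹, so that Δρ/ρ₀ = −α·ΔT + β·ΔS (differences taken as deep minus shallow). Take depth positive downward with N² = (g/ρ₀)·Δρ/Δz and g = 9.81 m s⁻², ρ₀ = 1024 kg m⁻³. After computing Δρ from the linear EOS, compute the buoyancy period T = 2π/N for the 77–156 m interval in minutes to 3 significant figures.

20.6 min

ΔT = -2.1 K, ΔS = -0.12 psu (deep − shallow).
Δρ/ρ₀ = −αΔT + βΔS = 2.94 × 10⁻⁴ − 8.64 × 10⁻⁵ = 2.076 × 10⁻⁴, so Δρ ≈ 0.2126 kg m⁻³.
N² = (g/ρ₀)·Δρ/Δz = g·(Δρ/ρ₀)/Δz = 9.81 × 2.076 × 10⁻⁴ / 79 = 2.5779 × 10⁻⁵ s⁻².
N = √(2.5779 × 10⁻⁵) = 5.0773 × 10⁻³ rad s⁻¹ → T = 2π/N = 1.2375 × 10³ s = 20.625 min ≈ 20.6 min.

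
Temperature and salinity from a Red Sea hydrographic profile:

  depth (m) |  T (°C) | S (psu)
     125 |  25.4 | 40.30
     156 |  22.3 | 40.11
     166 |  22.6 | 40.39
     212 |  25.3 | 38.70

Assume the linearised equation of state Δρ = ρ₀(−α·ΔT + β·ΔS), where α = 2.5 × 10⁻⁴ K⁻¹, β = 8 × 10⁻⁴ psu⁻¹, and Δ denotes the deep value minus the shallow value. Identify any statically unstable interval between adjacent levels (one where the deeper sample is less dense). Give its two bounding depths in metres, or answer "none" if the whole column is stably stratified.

166–212 m

Evaluate Δρ/ρ₀ = −αΔT + βΔS across each adjacent pair:
  125–156 m: −αΔT+βΔS = −(2.5 × 10⁻⁴)(-3.1)+(8 × 10⁻⁴)(-0.19) = 6.2 × 10⁻⁴ → stable
  156–166 m: −αΔT+βΔS = −(2.5 × 10⁻⁴)(+0.3)+(8 × 10⁻⁴)(+0.28) = 1.5 × 10⁻⁴ → stable
  166–212 m: −αΔT+βΔS = −(2.5 × 10⁻⁴)(+2.7)+(8 × 10⁻⁴)(-1.69) = -2.0 × 10⁻³ → UNSTABLE
The 166–212 m interval has Δρ < 0: lighter water underlies denser water.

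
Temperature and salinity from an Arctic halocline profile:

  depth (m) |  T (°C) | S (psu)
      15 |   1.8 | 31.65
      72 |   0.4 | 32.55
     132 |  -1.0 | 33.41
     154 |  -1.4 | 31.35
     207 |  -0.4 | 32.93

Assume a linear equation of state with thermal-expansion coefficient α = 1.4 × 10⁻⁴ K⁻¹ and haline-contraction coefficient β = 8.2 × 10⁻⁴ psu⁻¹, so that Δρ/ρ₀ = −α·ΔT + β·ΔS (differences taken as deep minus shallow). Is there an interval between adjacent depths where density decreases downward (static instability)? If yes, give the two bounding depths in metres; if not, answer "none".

Evaluate Δρ/ρ₀ = −αΔT + βΔS across each adjacent pair:
  15–72 m: −αΔT+βΔS = −(1.4 × 10⁻⁴)(-1.4)+(8.2 × 10⁻⁴)(+0.90) = 9.3 × 10⁻⁴ → stable
  72–132 m: −αΔT+βΔS = −(1.4 × 10⁻⁴)(-1.4)+(8.2 × 10⁻⁴)(+0.86) = 9.0 × 10⁻⁴ → stable
  132–154 m: −αΔT+βΔS = −(1.4 × 10⁻⁴)(-0.4)+(8.2 × 10⁻⁴)(-2.06) = -1.6 × 10⁻³ → UNSTABLE
  154–207 m: −αΔT+βΔS = −(1.4 × 10⁻⁴)(+1.0)+(8.2 × 10⁻⁴)(+1.58) = 1.2 × 10⁻³ → stable
The 132–154 m interval has Δρ < 0: lighter water underlies denser water.

132–154 m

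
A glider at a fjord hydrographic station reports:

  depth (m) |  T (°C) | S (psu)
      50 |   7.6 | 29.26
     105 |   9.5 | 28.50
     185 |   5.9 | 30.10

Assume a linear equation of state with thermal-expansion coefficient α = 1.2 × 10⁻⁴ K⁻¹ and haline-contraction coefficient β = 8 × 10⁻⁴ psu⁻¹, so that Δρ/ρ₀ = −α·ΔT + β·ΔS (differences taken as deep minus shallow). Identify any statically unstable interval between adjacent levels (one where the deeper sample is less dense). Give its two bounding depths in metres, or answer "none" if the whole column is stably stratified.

50–105 m

Evaluate Δρ/ρ₀ = −αΔT + βΔS across each adjacent pair:
  50–105 m: −αΔT+βΔS = −(1.2 × 10⁻⁴)(+1.9)+(8 × 10⁻⁴)(-0.76) = -8.4 × 10⁻⁴ → UNSTABLE
  105–185 m: −αΔT+βΔS = −(1.2 × 10⁻⁴)(-3.6)+(8 × 10⁻⁴)(+1.60) = 1.7 × 10⁻³ → stable
The 50–105 m interval has Δρ < 0: lighter water underlies denser water.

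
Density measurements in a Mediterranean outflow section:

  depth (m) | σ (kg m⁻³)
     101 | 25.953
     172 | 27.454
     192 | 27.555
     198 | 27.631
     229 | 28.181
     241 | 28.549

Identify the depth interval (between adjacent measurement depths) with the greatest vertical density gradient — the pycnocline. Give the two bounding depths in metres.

229–241 m

Compute the density gradient over each adjacent pair:
  101–172 m: Δρ/Δz = 1.501/71 = 0.021 kg m⁻⁴
  172–192 m: Δρ/Δz = 0.101/20 = 5.1 × 10⁻³ kg m⁻⁴
  192–198 m: Δρ/Δz = 0.076/6 = 0.013 kg m⁻⁴
  198–229 m: Δρ/Δz = 0.550/31 = 0.018 kg m⁻⁴
  229–241 m: Δρ/Δz = 0.368/12 = 0.031 kg m⁻⁴
The largest gradient is in the 229–241 m interval — the pycnocline.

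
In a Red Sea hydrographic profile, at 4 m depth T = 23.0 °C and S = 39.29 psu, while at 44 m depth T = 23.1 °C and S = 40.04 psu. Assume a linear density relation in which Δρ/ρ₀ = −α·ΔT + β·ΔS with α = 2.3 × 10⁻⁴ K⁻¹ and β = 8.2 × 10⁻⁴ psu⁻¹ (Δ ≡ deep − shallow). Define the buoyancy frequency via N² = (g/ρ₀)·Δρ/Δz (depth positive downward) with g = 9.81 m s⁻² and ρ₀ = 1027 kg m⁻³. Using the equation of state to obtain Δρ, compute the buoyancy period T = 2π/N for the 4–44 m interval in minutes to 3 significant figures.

8.69 min

ΔT = +0.1 K, ΔS = +0.75 psu (deep − shallow).
Δρ/ρ₀ = −αΔT + βΔS = -2.30 × 10⁻⁵ + 6.15 × 10⁻⁴ = 5.92 × 10⁻⁴, so Δρ ≈ 0.6080 kg m⁻³.
N² = (g/ρ₀)·Δρ/Δz = g·(Δρ/ρ₀)/Δz = 9.81 × 5.92 × 10⁻⁴ / 40 = 1.4519 × 10⁻⁴ s⁻².
N = √(1.4519 × 10⁻⁴) = 0.012049 rad s⁻¹ → T = 2π/N = 521.47 s = 8.6912 min ≈ 8.69 min.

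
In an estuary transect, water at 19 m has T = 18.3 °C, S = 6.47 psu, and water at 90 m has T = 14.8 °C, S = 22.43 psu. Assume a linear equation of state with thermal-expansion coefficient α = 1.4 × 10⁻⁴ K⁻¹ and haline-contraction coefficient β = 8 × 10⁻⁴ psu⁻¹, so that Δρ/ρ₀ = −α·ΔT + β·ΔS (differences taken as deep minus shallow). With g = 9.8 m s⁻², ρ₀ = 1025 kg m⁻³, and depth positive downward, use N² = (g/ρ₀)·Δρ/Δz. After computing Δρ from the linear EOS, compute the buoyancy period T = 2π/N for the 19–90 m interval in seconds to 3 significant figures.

ΔT = -3.5 K, ΔS = +15.96 psu (deep − shallow).
Δρ/ρ₀ = −αΔT + βΔS = 4.90 × 10⁻⁴ + 0.012768 = 0.013258, so Δρ ≈ 13.59 kg m⁻³.
N² = (g/ρ₀)·Δρ/Δz = g·(Δρ/ρ₀)/Δz = 9.8 × 0.013258 / 71 = 1.8300 × 10⁻³ s⁻².
N = √(1.8300 × 10⁻³) = 0.042778 rad s⁻¹ → T = 2π/N = 146.88 s ≈ 147 s.

147 s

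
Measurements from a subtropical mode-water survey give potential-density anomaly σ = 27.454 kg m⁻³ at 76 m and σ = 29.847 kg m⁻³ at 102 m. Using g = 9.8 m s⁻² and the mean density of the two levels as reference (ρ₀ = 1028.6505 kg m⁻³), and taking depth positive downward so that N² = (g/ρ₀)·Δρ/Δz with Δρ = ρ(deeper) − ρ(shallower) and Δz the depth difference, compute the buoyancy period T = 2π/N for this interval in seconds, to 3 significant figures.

212 s

Δρ = 1029.847 − 1027.454 = 2.393 kg m⁻³ over Δz = 102 − 76 = 26 m.
N² = (9.8/1028.6505) × (2.393/26) = 8.7685 × 10⁻⁴ s⁻².
N = √(8.7685 × 10⁻⁴) = 0.029612 rad s⁻¹, so T = 2π/N = 212.18 s ≈ 212 s.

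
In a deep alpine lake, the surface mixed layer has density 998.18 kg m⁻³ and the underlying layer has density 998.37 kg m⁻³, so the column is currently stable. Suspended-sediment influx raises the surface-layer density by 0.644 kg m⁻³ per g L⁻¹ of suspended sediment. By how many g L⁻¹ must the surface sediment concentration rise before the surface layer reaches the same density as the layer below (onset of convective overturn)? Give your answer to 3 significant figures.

0.295 g L⁻¹

Density deficit of the surface layer: 998.37 − 998.18 = 0.19 kg m⁻³.
Required change = 0.19 / 0.644 = 0.295 g L⁻¹.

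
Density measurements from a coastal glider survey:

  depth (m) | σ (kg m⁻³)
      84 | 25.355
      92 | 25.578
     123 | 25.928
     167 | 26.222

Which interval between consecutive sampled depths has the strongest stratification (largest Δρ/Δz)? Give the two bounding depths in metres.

Compute the density gradient over each adjacent pair:
  84–92 m: Δρ/Δz = 0.223/8 = 0.028 kg m⁻⁴
  92–123 m: Δρ/Δz = 0.350/31 = 0.011 kg m⁻⁴
  123–167 m: Δρ/Δz = 0.294/44 = 6.7 × 10⁻³ kg m⁻⁴
The largest gradient is in the 84–92 m interval — the pycnocline.

84–92 m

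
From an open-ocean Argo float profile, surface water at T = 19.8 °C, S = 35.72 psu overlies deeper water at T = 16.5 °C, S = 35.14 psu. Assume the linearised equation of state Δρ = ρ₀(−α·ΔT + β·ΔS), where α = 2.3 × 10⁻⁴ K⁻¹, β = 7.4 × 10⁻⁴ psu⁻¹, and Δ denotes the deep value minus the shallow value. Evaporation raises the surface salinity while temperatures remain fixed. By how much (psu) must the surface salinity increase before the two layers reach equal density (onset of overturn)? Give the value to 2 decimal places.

0.45 psu

Neutral buoyancy requires −α(T_deep − T_surf) + β(S_deep − S_surf′) = 0.
S_surf′ = S_deep − (α/β)·ΔT = 35.14 − (2.3 × 10⁻⁴/7.4 × 10⁻⁴)·(-3.3) = 36.1657 psu.
Increase required: 36.1657 − 35.72 = 0.4457 psu.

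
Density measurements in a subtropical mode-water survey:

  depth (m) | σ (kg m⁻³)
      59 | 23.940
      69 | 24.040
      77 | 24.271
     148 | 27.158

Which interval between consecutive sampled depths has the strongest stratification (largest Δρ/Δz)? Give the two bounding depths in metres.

77–148 m

Compute the density gradient over each adjacent pair:
  59–69 m: Δρ/Δz = 0.100/10 = 0.010 kg m⁻⁴
  69–77 m: Δρ/Δz = 0.231/8 = 0.029 kg m⁻⁴
  77–148 m: Δρ/Δz = 2.887/71 = 0.041 kg m⁻⁴
The largest gradient is in the 77–148 m interval — the pycnocline.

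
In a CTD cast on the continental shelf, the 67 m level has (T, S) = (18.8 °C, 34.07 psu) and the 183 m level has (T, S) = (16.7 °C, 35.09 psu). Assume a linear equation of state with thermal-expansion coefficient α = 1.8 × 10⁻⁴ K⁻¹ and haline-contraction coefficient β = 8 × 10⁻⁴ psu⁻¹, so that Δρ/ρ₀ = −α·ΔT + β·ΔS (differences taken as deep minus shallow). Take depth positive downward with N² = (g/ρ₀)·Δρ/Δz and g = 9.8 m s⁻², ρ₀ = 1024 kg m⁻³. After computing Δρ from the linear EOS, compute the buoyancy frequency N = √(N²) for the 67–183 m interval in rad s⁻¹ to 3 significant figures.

ΔT = -2.1 K, ΔS = +1.02 psu (deep − shallow).
Δρ/ρ₀ = −αΔT + βΔS = 3.78 × 10⁻⁴ + 8.16 × 10⁻⁴ = 1.194 × 10⁻³, so Δρ ≈ 1.223 kg m⁻³.
N² = (g/ρ₀)·Δρ/Δz = g·(Δρ/ρ₀)/Δz = 9.8 × 1.194 × 10⁻³ / 116 = 1.0087 × 10⁻⁴ s⁻².
N = √(1.0087 × 10⁻⁴) = 0.010043 rad s⁻¹ ≈ 0.0100 rad s⁻¹.

0.0100 rad s⁻¹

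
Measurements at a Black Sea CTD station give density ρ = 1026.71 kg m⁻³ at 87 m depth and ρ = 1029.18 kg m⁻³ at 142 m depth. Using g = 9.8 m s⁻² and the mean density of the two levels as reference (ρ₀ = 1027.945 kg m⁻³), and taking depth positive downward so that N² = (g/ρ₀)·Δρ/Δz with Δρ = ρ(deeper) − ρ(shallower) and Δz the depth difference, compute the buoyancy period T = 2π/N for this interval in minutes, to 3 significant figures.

Δρ = 1029.18 − 1026.71 = 2.47 kg m⁻³ over Δz = 142 − 87 = 55 m.
N² = (9.8/1027.945) × (2.47/55) = 4.2814 × 10⁻⁴ s⁻².
N = √(4.2814 × 10⁻⁴) = 0.020692 rad s⁻¹, so T = 2π/N = 303.65 s = 5.0608 min ≈ 5.06 min.

5.06 min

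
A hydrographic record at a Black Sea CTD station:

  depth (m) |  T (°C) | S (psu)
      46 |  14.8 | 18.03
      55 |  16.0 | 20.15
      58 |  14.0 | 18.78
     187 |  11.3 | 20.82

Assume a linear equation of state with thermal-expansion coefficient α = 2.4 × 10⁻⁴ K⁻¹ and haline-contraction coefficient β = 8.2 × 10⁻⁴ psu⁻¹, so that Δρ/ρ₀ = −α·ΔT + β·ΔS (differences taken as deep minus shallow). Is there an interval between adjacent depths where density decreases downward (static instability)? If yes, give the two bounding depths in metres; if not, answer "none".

Evaluate Δρ/ρ₀ = −αΔT + βΔS across each adjacent pair:
  46–55 m: −αΔT+βΔS = −(2.4 × 10⁻⁴)(+1.2)+(8.2 × 10⁻⁴)(+2.12) = 1.5 × 10⁻³ → stable
  55–58 m: −αΔT+βΔS = −(2.4 × 10⁻⁴)(-2.0)+(8.2 × 10⁻⁴)(-1.37) = -6.4 × 10⁻⁴ → UNSTABLE
  58–187 m: −αΔT+βΔS = −(2.4 × 10⁻⁴)(-2.7)+(8.2 × 10⁻⁴)(+2.04) = 2.3 × 10⁻³ → stable
The 55–58 m interval has Δρ < 0: lighter water underlies denser water.

55–58 m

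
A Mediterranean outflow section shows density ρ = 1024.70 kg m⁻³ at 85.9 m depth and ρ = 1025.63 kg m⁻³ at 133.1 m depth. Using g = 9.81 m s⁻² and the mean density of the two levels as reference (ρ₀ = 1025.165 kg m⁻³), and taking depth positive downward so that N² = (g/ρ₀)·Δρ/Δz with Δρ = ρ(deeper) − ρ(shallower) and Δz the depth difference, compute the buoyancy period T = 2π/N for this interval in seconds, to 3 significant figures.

458 s

Δρ = 1025.63 − 1024.70 = 0.93 kg m⁻³ over Δz = 133.1 − 85.9 = 47.2 m.
N² = (9.81/1025.165) × (0.93/47.2) = 1.8855 × 10⁻⁴ s⁻².
N = √(1.8855 × 10⁻⁴) = 0.013731 rad s⁻¹, so T = 2π/N = 457.59 s ≈ 458 s.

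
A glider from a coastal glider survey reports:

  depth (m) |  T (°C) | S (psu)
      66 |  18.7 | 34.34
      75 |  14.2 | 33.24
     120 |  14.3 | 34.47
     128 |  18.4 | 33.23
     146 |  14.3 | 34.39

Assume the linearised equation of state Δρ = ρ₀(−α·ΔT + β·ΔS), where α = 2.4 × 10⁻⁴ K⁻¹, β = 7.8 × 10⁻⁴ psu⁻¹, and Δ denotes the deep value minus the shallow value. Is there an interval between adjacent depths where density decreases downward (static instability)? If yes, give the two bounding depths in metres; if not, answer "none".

120–128 m

Evaluate Δρ/ρ₀ = −αΔT + βΔS across each adjacent pair:
  66–75 m: −αΔT+βΔS = −(2.4 × 10⁻⁴)(-4.5)+(7.8 × 10⁻⁴)(-1.10) = 2.2 × 10⁻⁴ → stable
  75–120 m: −αΔT+βΔS = −(2.4 × 10⁻⁴)(+0.1)+(7.8 × 10⁻⁴)(+1.23) = 9.4 × 10⁻⁴ → stable
  120–128 m: −αΔT+βΔS = −(2.4 × 10⁻⁴)(+4.1)+(7.8 × 10⁻⁴)(-1.24) = -2.0 × 10⁻³ → UNSTABLE
  128–146 m: −αΔT+βΔS = −(2.4 × 10⁻⁴)(-4.1)+(7.8 × 10⁻⁴)(+1.16) = 1.9 × 10⁻³ → stable
The 120–128 m interval has Δρ < 0: lighter water underlies denser water.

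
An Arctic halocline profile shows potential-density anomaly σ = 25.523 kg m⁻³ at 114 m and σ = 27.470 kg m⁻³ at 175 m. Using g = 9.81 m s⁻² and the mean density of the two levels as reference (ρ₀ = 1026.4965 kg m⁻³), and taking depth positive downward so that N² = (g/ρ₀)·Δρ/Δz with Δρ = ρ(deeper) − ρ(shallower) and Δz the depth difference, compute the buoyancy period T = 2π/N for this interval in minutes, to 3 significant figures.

Δρ = 1027.470 − 1025.523 = 1.947 kg m⁻³ over Δz = 175 − 114 = 61 m.
N² = (9.81/1026.4965) × (1.947/61) = 3.0503 × 10⁻⁴ s⁻².
N = √(3.0503 × 10⁻⁴) = 0.017465 rad s⁻¹, so T = 2π/N = 359.76 s = 5.9960 min ≈ 6.00 min.

6.00 min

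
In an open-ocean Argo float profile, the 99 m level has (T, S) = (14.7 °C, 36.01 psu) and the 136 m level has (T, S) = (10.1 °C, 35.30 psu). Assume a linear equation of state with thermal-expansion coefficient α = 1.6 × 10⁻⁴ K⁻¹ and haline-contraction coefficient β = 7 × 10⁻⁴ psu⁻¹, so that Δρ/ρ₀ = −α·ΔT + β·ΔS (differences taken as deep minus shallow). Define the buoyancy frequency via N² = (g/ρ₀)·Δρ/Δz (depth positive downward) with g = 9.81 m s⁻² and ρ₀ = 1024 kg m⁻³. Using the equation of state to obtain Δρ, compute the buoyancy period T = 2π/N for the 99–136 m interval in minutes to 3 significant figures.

13.2 min

ΔT = -4.6 K, ΔS = -0.71 psu (deep − shallow).
Δρ/ρ₀ = −αΔT + βΔS = 7.36 × 10⁻⁴ − 4.97 × 10⁻⁴ = 2.39 × 10⁻⁴, so Δρ ≈ 0.2447 kg m⁻³.
N² = (g/ρ₀)·Δρ/Δz = g·(Δρ/ρ₀)/Δz = 9.81 × 2.39 × 10⁻⁴ / 37 = 6.3367 × 10⁻⁵ s⁻².
N = √(6.3367 × 10⁻⁵) = 7.9603 × 10⁻³ rad s⁻¹ → T = 2π/N = 789.32 s = 13.155 min ≈ 13.2 min.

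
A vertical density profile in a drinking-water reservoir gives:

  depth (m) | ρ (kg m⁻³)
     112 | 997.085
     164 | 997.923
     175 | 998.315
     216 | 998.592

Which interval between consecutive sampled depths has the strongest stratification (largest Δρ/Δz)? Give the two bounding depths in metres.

Compute the density gradient over each adjacent pair:
  112–164 m: Δρ/Δz = 0.838/52 = 0.016 kg m⁻⁴
  164–175 m: Δρ/Δz = 0.392/11 = 0.036 kg m⁻⁴
  175–216 m: Δρ/Δz = 0.277/41 = 6.8 × 10⁻³ kg m⁻⁴
The largest gradient is in the 164–175 m interval — the pycnocline.

164–175 m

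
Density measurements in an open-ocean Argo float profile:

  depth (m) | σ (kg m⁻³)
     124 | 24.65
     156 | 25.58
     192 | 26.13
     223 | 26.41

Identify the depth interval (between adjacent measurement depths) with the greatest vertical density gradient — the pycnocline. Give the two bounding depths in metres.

Compute the density gradient over each adjacent pair:
  124–156 m: Δρ/Δz = 0.93/32 = 0.029 kg m⁻⁴
  156–192 m: Δρ/Δz = 0.55/36 = 0.015 kg m⁻⁴
  192–223 m: Δρ/Δz = 0.28/31 = 9.0 × 10⁻³ kg m⁻⁴
The largest gradient is in the 124–156 m interval — the pycnocline.

124–156 m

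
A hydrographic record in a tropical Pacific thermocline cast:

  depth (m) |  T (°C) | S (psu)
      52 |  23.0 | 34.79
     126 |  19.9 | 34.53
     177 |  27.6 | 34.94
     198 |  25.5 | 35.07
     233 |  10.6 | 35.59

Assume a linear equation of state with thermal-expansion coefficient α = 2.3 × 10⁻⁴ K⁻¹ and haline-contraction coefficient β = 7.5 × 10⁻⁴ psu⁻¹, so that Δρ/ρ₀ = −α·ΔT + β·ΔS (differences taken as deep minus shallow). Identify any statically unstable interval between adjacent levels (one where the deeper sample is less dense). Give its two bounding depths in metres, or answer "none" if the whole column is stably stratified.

Evaluate Δρ/ρ₀ = −αΔT + βΔS across each adjacent pair:
  52–126 m: −αΔT+βΔS = −(2.3 × 10⁻⁴)(-3.1)+(7.5 × 10⁻⁴)(-0.26) = 5.2 × 10⁻⁴ → stable
  126–177 m: −αΔT+βΔS = −(2.3 × 10⁻⁴)(+7.7)+(7.5 × 10⁻⁴)(+0.41) = -1.5 × 10⁻³ → UNSTABLE
  177–198 m: −αΔT+βΔS = −(2.3 × 10⁻⁴)(-2.1)+(7.5 × 10⁻⁴)(+0.13) = 5.8 × 10⁻⁴ → stable
  198–233 m: −αΔT+βΔS = −(2.3 × 10⁻⁴)(-14.9)+(7.5 × 10⁻⁴)(+0.52) = 3.8 × 10⁻³ → stable
The 126–177 m interval has Δρ < 0: lighter water underlies denser water.

126–177 m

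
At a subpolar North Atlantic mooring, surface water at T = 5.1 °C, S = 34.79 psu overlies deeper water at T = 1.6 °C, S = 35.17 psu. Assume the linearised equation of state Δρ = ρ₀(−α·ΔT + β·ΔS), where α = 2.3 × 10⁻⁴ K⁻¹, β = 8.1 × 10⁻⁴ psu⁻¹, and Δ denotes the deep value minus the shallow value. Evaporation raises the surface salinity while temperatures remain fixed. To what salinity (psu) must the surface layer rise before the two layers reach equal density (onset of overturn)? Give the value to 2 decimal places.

Neutral buoyancy requires −α(T_deep − T_surf) + β(S_deep − S_surf′) = 0.
S_surf′ = S_deep − (α/β)·ΔT = 35.17 − (2.3 × 10⁻⁴/8.1 × 10⁻⁴)·(-3.5) = 36.1638 psu.
Increase required: 36.1638 − 34.79 = 1.3738 psu.

36.16 psu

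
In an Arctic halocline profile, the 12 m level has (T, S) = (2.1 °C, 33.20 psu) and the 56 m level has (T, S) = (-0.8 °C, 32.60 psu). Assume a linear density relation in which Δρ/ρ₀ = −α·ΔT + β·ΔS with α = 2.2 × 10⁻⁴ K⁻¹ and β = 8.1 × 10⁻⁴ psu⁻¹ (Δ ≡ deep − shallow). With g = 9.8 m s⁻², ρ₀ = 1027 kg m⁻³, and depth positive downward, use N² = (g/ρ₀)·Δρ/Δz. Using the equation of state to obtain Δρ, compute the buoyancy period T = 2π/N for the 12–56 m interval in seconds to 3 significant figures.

1.08 × 10³ s

ΔT = -2.9 K, ΔS = -0.60 psu (deep − shallow).
Δρ/ρ₀ = −αΔT + βΔS = 6.38 × 10⁻⁴ − 4.86 × 10⁻⁴ = 1.52 × 10⁻⁴, so Δρ ≈ 0.1561 kg m⁻³.
N² = (g/ρ₀)·Δρ/Δz = g·(Δρ/ρ₀)/Δz = 9.8 × 1.52 × 10⁻⁴ / 44 = 3.3855 × 10⁻⁵ s⁻².
N = √(3.3855 × 10⁻⁵) = 5.8185 × 10⁻³ rad s⁻¹ → T = 2π/N = 1.0799 × 10³ s ≈ 1.08 × 10³ s.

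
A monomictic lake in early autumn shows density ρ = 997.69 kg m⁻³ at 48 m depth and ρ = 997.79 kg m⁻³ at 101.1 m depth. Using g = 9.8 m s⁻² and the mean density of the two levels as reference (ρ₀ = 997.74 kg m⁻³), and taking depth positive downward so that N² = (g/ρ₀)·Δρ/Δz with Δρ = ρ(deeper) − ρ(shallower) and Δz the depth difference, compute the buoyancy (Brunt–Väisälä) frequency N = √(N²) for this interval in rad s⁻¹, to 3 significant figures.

Δρ = 997.79 − 997.69 = 0.10 kg m⁻³ over Δz = 101.1 − 48 = 53.1 m.
N² = (9.8/997.74) × (0.10/53.1) = 1.8498 × 10⁻⁵ s⁻².
N = √(1.8498 × 10⁻⁵) = 4.3009 × 10⁻³ rad s⁻¹ ≈ 4.30 × 10⁻³ rad s⁻¹.
A positive N² confirms static stability across the interval.

4.30 × 10⁻³ rad s⁻¹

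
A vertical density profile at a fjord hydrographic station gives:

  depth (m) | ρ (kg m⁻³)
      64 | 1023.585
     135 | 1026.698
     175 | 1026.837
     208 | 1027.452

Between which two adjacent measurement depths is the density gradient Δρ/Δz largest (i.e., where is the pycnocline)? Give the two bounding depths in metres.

64–135 m

Compute the density gradient over each adjacent pair:
  64–135 m: Δρ/Δz = 3.113/71 = 0.044 kg m⁻⁴
  135–175 m: Δρ/Δz = 0.139/40 = 3.5 × 10⁻³ kg m⁻⁴
  175–208 m: Δρ/Δz = 0.615/33 = 0.019 kg m⁻⁴
The largest gradient is in the 64–135 m interval — the pycnocline.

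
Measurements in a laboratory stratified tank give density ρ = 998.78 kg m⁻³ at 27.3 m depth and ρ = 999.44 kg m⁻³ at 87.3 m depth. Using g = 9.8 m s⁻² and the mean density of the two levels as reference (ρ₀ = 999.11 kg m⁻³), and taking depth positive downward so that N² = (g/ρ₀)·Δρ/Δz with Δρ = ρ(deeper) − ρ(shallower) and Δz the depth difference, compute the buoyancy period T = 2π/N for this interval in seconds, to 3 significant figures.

605 s

Δρ = 999.44 − 998.78 = 0.66 kg m⁻³ over Δz = 87.3 − 27.3 = 60 m.
N² = (9.8/999.11) × (0.66/60) = 1.0790 × 10⁻⁴ s⁻².
N = √(1.0790 × 10⁻⁴) = 0.010387 rad s⁻¹, so T = 2π/N = 604.91 s ≈ 605 s.
A positive N² confirms static stability across the interval.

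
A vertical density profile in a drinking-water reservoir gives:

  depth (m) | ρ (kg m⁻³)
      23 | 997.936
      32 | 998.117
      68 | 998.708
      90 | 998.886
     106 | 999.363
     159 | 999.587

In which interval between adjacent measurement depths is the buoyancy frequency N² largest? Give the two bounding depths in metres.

Compute the density gradient over each adjacent pair:
  23–32 m: Δρ/Δz = 0.181/9 = 0.020 kg m⁻⁴
  32–68 m: Δρ/Δz = 0.591/36 = 0.016 kg m⁻⁴
  68–90 m: Δρ/Δz = 0.178/22 = 8.1 × 10⁻³ kg m⁻⁴
  90–106 m: Δρ/Δz = 0.477/16 = 0.030 kg m⁻⁴
  106–159 m: Δρ/Δz = 0.224/53 = 4.2 × 10⁻³ kg m⁻⁴
The largest gradient is in the 90–106 m interval — the pycnocline.

90–106 m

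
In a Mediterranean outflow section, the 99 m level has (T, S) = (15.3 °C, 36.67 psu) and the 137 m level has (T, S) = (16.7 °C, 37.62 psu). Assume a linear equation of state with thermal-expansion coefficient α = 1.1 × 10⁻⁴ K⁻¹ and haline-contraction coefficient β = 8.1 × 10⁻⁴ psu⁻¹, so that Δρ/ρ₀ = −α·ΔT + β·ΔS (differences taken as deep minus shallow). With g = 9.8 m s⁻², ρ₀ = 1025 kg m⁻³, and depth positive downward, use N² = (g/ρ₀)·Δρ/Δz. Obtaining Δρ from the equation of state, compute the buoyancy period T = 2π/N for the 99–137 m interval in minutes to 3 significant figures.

ΔT = +1.4 K, ΔS = +0.95 psu (deep − shallow).
Δρ/ρ₀ = −αΔT + βΔS = -1.54 × 10⁻⁴ + 7.695 × 10⁻⁴ = 6.155 × 10⁻⁴, so Δρ ≈ 0.6309 kg m⁻³.
N² = (g/ρ₀)·Δρ/Δz = g·(Δρ/ρ₀)/Δz = 9.8 × 6.155 × 10⁻⁴ / 38 = 1.5873 × 10⁻⁴ s⁻².
N = √(1.5873 × 10⁻⁴) = 0.012599 rad s⁻¹ → T = 2π/N = 498.71 s = 8.3118 min ≈ 8.31 min.

8.31 min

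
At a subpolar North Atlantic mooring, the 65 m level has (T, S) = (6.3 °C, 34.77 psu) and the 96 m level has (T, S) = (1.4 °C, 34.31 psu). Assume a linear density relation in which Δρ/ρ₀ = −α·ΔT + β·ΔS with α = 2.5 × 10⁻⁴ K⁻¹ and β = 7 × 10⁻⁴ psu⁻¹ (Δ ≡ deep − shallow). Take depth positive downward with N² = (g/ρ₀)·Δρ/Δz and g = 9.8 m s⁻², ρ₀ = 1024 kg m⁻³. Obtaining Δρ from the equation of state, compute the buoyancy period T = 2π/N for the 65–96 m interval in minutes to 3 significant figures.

ΔT = -4.9 K, ΔS = -0.46 psu (deep − shallow).
Δρ/ρ₀ = −αΔT + βΔS = 1.225 × 10⁻³ − 3.22 × 10⁻⁴ = 9.03 × 10⁻⁴, so Δρ ≈ 0.9247 kg m⁻³.
N² = (g/ρ₀)·Δρ/Δz = g·(Δρ/ρ₀)/Δz = 9.8 × 9.03 × 10⁻⁴ / 31 = 2.8546 × 10⁻⁴ s⁻².
N = √(2.8546 × 10⁻⁴) = 0.016896 rad s⁻¹ → T = 2π/N = 371.87 s = 6.1978 min ≈ 6.20 min.

6.20 min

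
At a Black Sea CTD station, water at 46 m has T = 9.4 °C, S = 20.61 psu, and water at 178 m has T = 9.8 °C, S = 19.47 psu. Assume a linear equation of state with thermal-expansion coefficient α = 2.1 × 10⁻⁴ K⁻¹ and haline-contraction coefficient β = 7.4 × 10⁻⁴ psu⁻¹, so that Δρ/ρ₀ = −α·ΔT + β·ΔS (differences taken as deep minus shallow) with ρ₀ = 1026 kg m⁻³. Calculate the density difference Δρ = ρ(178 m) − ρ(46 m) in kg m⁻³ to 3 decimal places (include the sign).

ΔT = +0.4 K, ΔS = -1.14 psu (deep − shallow).
Δρ/ρ₀ = −(2.1 × 10⁻⁴)(+0.4) + (7.4 × 10⁻⁴)(-1.14) = -9.276 × 10⁻⁴.
Δρ = 1026 × (-9.276 × 10⁻⁴) = -0.952 kg m⁻³.
Negative Δρ: lighter below, statically unstable.

-0.952 kg m⁻³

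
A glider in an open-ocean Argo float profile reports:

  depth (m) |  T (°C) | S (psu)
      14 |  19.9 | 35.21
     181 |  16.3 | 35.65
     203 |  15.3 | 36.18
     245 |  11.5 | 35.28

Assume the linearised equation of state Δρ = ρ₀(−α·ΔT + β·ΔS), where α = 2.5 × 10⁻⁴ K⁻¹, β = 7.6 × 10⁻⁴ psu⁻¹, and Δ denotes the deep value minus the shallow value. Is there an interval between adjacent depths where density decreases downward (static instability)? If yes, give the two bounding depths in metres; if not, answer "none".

Evaluate Δρ/ρ₀ = −αΔT + βΔS across each adjacent pair:
  14–181 m: −αΔT+βΔS = −(2.5 × 10⁻⁴)(-3.6)+(7.6 × 10⁻⁴)(+0.44) = 1.2 × 10⁻³ → stable
  181–203 m: −αΔT+βΔS = −(2.5 × 10⁻⁴)(-1.0)+(7.6 × 10⁻⁴)(+0.53) = 6.5 × 10⁻⁴ → stable
  203–245 m: −αΔT+βΔS = −(2.5 × 10⁻⁴)(-3.8)+(7.6 × 10⁻⁴)(-0.90) = 2.7 × 10⁻⁴ → stable
Every interval has Δρ > 0: the column is stably stratified throughout.

none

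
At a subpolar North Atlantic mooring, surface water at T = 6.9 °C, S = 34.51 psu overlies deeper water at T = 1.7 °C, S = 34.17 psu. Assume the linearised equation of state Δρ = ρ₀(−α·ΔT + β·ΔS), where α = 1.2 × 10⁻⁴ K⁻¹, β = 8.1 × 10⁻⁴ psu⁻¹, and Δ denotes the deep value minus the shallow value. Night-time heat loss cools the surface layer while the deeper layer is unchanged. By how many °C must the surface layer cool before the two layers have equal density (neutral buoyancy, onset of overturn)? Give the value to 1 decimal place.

Neutral buoyancy requires Δρ = 0, i.e. −α(T_deep − T_surf′) + β(S_deep − S_surf) = 0.
T_surf′ = T_deep − (β/α)·ΔS = 1.7 − (8.1 × 10⁻⁴/1.2 × 10⁻⁴)·(-0.34) = 3.995 °C.
Cooling required: 6.9 − (3.995) = 2.905 °C.

2.9 °C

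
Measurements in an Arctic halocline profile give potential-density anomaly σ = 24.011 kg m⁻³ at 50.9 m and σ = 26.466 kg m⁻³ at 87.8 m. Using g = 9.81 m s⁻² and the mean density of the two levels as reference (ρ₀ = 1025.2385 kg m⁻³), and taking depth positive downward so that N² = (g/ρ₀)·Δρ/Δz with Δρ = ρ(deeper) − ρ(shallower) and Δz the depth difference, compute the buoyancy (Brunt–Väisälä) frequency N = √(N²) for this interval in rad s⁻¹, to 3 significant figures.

Δρ = 1026.466 − 1024.011 = 2.455 kg m⁻³ over Δz = 87.8 − 50.9 = 36.9 m.
N² = (9.81/1025.2385) × (2.455/36.9) = 6.3660 × 10⁻⁴ s⁻².
N = √(6.3660 × 10⁻⁴) = 0.025231 rad s⁻¹ ≈ 0.0252 rad s⁻¹.

0.0252 rad s⁻¹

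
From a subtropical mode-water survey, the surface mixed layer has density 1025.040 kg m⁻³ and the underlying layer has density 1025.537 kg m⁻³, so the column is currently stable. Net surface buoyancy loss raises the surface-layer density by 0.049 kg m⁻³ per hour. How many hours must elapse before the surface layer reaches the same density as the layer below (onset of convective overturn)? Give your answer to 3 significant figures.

Density deficit of the surface layer: 1025.537 − 1025.040 = 0.497 kg m⁻³.
Required change = 0.497 / 0.049 = 10.1 hours.

10.1 hours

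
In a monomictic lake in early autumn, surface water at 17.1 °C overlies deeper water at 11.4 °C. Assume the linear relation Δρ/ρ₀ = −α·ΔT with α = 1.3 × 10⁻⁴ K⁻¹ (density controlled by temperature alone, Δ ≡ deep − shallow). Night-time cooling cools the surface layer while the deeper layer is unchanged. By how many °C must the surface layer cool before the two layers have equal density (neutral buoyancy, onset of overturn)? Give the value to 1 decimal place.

With temperature the only control, equal density requires T_surf′ = T_deep.
T_surf′ = 11.4 °C.
Cooling required: 17.1 − 11.4 = 5.7 °C.

5.7 °C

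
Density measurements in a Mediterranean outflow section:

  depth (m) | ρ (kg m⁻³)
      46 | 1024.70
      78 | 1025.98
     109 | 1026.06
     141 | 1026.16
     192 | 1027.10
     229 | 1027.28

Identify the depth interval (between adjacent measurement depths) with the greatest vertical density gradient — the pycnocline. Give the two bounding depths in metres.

Compute the density gradient over each adjacent pair:
  46–78 m: Δρ/Δz = 1.28/32 = 0.040 kg m⁻⁴
  78–109 m: Δρ/Δz = 0.08/31 = 2.6 × 10⁻³ kg m⁻⁴
  109–141 m: Δρ/Δz = 0.10/32 = 3.1 × 10⁻³ kg m⁻⁴
  141–192 m: Δρ/Δz = 0.94/51 = 0.018 kg m⁻⁴
  192–229 m: Δρ/Δz = 0.18/37 = 4.9 × 10⁻³ kg m⁻⁴
The largest gradient is in the 46–78 m interval — the pycnocline.

46–78 m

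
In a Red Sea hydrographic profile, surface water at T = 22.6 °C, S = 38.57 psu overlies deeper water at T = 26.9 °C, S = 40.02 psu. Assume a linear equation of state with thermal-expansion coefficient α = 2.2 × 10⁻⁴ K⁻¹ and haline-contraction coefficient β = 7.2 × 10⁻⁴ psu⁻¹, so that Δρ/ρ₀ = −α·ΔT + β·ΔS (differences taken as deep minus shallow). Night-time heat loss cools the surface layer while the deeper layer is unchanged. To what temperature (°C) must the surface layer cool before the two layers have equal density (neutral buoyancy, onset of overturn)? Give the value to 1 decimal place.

Neutral buoyancy requires Δρ = 0, i.e. −α(T_deep − T_surf′) + β(S_deep − S_surf) = 0.
T_surf′ = T_deep − (β/α)·ΔS = 26.9 − (7.2 × 10⁻⁴/2.2 × 10⁻⁴)·(+1.45) = 22.155 °C.
Cooling required: 22.6 − (22.155) = 0.445 °C.

22.2 °C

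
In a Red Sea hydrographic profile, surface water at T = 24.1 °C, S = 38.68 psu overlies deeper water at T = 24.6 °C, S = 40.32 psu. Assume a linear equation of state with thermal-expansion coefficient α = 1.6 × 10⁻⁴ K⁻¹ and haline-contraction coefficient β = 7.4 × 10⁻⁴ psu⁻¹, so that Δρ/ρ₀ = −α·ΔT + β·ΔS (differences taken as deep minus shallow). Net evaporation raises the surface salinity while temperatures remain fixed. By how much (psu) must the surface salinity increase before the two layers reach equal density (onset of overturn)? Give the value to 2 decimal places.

Neutral buoyancy requires −α(T_deep − T_surf) + β(S_deep − S_surf′) = 0.
S_surf′ = S_deep − (α/β)·ΔT = 40.32 − (1.6 × 10⁻⁴/7.4 × 10⁻⁴)·(+0.5) = 40.2119 psu.
Increase required: 40.2119 − 38.68 = 1.5319 psu.

1.53 psu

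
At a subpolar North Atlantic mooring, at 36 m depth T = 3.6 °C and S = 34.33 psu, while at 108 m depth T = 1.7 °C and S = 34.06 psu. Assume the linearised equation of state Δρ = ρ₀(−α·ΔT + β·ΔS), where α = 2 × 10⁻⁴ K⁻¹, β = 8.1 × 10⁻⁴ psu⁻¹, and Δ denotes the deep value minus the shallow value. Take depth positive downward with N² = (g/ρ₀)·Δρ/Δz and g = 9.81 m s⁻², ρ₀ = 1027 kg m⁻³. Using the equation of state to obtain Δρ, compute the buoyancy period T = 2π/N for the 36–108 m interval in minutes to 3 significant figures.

ΔT = -1.9 K, ΔS = -0.27 psu (deep − shallow).
Δρ/ρ₀ = −αΔT + βΔS = 3.80 × 10⁻⁴ − 2.187 × 10⁻⁴ = 1.613 × 10⁻⁴, so Δρ ≈ 0.1657 kg m⁻³.
N² = (g/ρ₀)·Δρ/Δz = g·(Δρ/ρ₀)/Δz = 9.81 × 1.613 × 10⁻⁴ / 72 = 2.1977 × 10⁻⁵ s⁻².
N = √(2.1977 × 10⁻⁵) = 4.6880 × 10⁻³ rad s⁻¹ → T = 2π/N = 1.3403 × 10³ s = 22.338 min ≈ 22.3 min.

22.3 min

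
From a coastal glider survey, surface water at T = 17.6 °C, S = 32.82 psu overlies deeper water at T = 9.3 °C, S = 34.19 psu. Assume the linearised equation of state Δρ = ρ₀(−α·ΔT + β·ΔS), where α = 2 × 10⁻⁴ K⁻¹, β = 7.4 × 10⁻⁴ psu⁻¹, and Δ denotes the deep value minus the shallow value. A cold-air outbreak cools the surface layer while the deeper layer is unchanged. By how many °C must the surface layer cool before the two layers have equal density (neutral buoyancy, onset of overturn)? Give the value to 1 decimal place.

13.4 °C

Neutral buoyancy requires Δρ = 0, i.e. −α(T_deep − T_surf′) + β(S_deep − S_surf) = 0.
T_surf′ = T_deep − (β/α)·ΔS = 9.3 − (7.4 × 10⁻⁴/2 × 10⁻⁴)·(+1.37) = 4.231 °C.
Cooling required: 17.6 − (4.231) = 13.369 °C.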